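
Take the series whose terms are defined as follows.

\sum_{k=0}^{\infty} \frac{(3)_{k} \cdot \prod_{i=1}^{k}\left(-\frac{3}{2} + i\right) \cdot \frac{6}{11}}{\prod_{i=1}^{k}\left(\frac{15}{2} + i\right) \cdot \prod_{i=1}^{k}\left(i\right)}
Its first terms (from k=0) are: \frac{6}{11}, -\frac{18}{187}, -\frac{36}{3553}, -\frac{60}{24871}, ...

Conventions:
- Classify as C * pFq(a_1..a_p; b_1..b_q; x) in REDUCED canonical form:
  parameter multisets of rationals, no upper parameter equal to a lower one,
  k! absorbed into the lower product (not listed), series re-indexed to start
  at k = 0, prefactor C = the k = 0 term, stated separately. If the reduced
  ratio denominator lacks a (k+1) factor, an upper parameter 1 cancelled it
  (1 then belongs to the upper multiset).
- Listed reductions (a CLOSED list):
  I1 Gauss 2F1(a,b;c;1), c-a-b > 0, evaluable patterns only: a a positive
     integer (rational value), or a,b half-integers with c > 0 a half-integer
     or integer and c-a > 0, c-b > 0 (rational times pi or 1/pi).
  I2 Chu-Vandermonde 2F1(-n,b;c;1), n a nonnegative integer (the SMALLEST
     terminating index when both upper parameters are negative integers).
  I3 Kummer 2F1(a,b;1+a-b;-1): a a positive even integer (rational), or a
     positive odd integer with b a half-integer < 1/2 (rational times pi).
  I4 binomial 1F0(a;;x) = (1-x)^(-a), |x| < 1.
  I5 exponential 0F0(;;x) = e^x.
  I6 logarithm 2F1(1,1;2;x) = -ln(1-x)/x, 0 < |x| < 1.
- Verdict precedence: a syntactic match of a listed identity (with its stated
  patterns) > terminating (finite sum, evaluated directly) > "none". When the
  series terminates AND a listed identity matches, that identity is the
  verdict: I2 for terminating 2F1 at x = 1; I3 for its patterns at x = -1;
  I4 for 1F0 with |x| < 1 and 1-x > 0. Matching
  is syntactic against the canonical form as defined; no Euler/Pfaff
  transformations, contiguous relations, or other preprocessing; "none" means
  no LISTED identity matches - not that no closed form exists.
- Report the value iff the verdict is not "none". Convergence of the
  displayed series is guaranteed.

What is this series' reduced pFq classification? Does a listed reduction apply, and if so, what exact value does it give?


x = 1 here; the reduced form reads 2F1, upper {-\frac{1}{2}, 3}, lower {\frac{17}{2}}, C = \frac{6}{11}. Verdict: the Gauss summation I1 fires (x = 1: the Gamma ratio telescopes since c-a-b = 6 > 0 and a = 3 in Z>0). Exact value: \frac{195}{448}.

Key step: from the first term \frac{6}{11}: the product of the first k integers (C = 6/11) is k!.
Step ratio: r(k) = 1 * (k-\frac{1}{2}) (k+3) / [(k+\frac{17}{2}) (k+1)] ; factor over Q: parameters, x = 1, and C = \frac{6}{11}.


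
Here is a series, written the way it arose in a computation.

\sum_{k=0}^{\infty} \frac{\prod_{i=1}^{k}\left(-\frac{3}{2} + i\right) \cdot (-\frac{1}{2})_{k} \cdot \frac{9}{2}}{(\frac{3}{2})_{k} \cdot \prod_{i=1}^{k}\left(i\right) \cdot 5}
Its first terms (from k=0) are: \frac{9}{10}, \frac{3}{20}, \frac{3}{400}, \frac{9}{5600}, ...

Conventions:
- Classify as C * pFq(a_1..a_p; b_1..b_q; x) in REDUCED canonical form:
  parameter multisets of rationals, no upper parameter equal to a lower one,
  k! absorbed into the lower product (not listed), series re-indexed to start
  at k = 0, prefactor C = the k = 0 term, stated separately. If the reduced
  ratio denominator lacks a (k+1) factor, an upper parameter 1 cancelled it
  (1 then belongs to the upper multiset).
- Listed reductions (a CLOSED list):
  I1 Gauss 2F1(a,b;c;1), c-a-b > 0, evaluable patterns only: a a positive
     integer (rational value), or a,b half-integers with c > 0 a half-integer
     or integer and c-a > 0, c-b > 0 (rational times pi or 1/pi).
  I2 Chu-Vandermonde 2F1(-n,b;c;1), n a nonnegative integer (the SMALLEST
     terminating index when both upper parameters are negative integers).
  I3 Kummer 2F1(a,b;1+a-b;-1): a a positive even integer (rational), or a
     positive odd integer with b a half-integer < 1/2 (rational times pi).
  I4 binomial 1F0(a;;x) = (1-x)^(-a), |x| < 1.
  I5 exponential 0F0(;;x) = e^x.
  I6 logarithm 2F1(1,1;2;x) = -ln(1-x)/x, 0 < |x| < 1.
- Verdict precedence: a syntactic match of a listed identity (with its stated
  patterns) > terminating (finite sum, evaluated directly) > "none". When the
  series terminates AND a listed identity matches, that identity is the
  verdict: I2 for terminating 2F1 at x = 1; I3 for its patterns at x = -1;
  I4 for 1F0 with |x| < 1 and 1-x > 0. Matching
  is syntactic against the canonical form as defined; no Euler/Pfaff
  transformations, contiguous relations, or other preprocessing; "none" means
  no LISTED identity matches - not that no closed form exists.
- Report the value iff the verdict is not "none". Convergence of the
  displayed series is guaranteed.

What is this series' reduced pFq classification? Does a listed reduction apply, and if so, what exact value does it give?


The series (x = 1) is 2F1: upper {-\frac{1}{2}, -\frac{1}{2}}, lower {\frac{3}{2}}, prefactor \frac{9}{10}. Verdict: this is Gauss's theorem I1 (half-integer case) (x = 1; upper {-\frac{1}{2}, -\frac{1}{2}} half-integers, c = \frac{3}{2} in the evaluable pattern). Hence: \frac{27}{80} \cdot \pi.

Key step: t_0 = \frac{9}{10} here, and the running product (C = 9/10, x = 1) telescopes to a rising factorial.
Step ratio: r(k) = 1 * (k-\frac{1}{2}) (k-\frac{1}{2}) / [(k+\frac{3}{2}) (k+1)] - rational; roots negated = parameters, x = 1, C = \frac{9}{10}.


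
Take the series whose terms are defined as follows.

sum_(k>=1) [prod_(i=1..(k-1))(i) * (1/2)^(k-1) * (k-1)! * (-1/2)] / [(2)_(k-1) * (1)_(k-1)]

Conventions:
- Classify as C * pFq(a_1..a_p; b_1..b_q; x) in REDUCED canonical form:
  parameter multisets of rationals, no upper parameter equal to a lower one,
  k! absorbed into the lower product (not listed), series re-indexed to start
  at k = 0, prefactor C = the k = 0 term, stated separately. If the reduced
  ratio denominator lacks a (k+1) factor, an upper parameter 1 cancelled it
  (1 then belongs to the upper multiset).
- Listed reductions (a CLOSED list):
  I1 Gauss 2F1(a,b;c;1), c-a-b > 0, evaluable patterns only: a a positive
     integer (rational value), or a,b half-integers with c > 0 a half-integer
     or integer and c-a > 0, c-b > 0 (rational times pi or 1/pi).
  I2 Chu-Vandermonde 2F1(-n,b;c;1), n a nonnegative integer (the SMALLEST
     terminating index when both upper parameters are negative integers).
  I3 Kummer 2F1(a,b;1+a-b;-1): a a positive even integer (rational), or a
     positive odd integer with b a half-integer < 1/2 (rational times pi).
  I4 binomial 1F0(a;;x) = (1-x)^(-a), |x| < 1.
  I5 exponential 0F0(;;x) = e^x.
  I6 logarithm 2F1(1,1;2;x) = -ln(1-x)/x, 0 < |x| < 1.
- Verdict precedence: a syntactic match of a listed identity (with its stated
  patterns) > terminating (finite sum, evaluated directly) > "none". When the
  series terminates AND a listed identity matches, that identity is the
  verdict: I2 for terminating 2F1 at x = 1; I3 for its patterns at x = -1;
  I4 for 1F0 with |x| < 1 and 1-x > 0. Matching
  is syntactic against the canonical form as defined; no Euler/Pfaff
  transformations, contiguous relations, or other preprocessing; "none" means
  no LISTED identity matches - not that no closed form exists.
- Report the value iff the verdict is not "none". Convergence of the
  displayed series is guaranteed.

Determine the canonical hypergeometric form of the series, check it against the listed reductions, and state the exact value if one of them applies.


The series (x = 1/2) is 2F1: upper {1, 1}, lower {2}, prefactor -1/2. Verdict: logarithm (I6) matches (the logarithm: parameters (1,1;2), x = 1/2). Value: ln(1/2).

Key observation: t_0 = -1/2 here, and the running product (C = -1/2) telescopes to a rising factorial.
Consecutive-term ratio: r(k) = (1/2) * (k+1) (k+1) / [(k+2) (k+1)] - rational in k. x = (1/2); t_0 = -1/2; negate the roots.


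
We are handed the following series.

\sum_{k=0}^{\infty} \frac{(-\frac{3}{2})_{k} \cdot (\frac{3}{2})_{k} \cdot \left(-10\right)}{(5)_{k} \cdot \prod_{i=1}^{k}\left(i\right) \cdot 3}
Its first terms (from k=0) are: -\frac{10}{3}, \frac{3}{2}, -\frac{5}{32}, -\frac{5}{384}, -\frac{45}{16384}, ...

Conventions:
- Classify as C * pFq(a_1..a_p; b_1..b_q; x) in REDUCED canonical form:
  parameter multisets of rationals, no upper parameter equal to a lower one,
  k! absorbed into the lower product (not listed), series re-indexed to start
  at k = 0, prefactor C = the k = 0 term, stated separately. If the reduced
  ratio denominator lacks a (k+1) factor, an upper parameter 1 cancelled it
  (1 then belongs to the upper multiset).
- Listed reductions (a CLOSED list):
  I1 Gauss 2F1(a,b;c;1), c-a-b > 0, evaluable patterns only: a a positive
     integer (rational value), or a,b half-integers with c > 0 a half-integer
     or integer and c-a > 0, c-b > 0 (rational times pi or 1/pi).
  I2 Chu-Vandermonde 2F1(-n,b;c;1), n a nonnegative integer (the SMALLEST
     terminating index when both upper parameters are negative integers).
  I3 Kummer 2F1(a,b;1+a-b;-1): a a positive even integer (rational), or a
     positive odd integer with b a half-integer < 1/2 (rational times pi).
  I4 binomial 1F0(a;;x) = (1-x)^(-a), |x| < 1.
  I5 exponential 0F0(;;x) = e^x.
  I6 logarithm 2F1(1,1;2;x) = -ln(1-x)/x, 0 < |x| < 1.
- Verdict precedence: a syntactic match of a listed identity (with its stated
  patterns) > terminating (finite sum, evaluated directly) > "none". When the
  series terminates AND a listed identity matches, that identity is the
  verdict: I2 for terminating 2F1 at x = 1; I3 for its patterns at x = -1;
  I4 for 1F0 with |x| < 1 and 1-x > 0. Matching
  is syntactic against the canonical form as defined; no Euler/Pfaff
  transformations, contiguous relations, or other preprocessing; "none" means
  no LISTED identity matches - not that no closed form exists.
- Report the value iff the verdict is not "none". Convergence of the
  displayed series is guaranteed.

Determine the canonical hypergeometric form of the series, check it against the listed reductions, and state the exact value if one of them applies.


Key step: x = 1 and the constant factors (prefactor -10/3) combine into one prefactor.
Step ratio: r(k) = 1 * (k-\frac{3}{2}) (k+\frac{3}{2}) / [(k+5) (k+1)] ; factor over Q: parameters, x = 1, and C = -\frac{10}{3}.

At argument 1: a 2F1 with upper {-\frac{3}{2}, \frac{3}{2}}, lower {5}, scaled by C = -\frac{10}{3}. Verdict: Gauss's theorem I1 (half-integer case) applies (x = 1; upper {-\frac{3}{2}, \frac{3}{2}} half-integers, c = 5 in the evaluable pattern). Hence: \left(-\frac{65536}{10395}\right) / \pi.


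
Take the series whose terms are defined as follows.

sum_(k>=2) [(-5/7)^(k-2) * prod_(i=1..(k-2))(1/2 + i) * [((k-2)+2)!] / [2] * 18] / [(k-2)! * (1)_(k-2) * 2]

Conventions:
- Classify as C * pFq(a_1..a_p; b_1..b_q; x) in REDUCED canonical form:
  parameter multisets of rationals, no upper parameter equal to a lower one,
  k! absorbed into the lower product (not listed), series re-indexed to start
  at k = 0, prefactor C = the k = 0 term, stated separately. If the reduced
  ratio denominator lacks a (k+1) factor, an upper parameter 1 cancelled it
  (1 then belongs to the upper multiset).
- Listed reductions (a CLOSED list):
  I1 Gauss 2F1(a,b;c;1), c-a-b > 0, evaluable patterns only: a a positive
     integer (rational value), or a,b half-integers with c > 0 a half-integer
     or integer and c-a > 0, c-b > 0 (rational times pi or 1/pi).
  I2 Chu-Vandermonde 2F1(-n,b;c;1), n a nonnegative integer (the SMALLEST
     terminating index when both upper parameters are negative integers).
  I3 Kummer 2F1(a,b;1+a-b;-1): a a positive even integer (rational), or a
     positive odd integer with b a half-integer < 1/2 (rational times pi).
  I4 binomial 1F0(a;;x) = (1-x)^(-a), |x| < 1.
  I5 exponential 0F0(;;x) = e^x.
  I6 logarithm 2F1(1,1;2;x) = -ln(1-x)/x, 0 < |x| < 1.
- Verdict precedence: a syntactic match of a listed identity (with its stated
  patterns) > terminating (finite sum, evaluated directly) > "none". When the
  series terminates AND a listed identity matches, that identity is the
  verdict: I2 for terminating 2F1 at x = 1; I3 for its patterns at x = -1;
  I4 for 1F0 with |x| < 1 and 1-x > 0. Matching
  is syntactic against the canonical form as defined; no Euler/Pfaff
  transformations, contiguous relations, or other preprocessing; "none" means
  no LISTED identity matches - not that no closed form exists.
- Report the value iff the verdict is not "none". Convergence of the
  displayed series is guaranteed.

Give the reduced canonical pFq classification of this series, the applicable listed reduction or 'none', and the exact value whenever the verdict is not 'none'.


With C = 9: the canonical form is 2F1(3/2, 3; 1; -5/7). Verdict: no listed reduction: x = -5/7 and upper {3/2, 3} fail every I1-I6 pattern.

Structural cue: x = (-5/7) and the factorial ratio (C = 9) (k+a-1)!/(a-1)! is a rising factorial (a)_k.
Consecutive-term ratio: r(k) = (-5/7) * (k+3/2) (k+3) / [(k+1) (k+1)] - poly over poly, x = (-5/7) from leading terms; C = 9 at k = 0.


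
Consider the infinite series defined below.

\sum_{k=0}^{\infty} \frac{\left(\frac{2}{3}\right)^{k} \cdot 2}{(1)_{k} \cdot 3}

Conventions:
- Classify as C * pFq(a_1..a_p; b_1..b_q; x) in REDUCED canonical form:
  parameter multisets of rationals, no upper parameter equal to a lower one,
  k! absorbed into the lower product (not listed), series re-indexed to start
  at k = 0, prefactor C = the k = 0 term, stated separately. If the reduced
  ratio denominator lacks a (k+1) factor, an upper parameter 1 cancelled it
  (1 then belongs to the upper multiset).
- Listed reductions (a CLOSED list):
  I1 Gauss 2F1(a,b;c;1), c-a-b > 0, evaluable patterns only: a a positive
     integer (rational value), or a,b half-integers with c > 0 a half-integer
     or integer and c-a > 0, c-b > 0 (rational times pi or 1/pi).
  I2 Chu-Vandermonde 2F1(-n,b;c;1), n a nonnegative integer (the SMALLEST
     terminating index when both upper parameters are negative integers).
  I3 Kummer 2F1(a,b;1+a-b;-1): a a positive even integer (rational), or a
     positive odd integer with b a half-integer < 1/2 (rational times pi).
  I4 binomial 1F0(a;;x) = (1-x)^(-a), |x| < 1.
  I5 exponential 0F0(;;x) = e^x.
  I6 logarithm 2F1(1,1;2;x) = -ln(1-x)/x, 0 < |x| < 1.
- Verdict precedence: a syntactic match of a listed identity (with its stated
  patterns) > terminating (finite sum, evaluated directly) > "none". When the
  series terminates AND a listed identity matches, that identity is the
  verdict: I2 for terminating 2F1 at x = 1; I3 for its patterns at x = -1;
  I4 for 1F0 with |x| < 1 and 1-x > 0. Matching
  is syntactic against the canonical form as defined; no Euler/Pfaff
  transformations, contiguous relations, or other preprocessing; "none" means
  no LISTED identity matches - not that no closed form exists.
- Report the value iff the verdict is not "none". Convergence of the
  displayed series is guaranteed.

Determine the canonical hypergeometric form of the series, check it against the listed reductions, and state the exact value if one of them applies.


Classification (C = \frac{2}{3}): 0F0 with upper {-}, lower {-}, argument x = \frac{2}{3}. Verdict: the I5 exponential reduction matches (the 0F0 exponential series at x = \frac{2}{3}). Hence: \frac{2}{3} \cdot e^{\frac{2}{3}}.

First insight: t_0 being \frac{2}{3}, (1)_k (C = 2/3) is k! itself.
Adjacent-term ratio: r(k) = \frac{2}{3} * 1 / [(k+1)] - rational in k. x = \frac{2}{3}; t_0 = \frac{2}{3}; negate the roots.


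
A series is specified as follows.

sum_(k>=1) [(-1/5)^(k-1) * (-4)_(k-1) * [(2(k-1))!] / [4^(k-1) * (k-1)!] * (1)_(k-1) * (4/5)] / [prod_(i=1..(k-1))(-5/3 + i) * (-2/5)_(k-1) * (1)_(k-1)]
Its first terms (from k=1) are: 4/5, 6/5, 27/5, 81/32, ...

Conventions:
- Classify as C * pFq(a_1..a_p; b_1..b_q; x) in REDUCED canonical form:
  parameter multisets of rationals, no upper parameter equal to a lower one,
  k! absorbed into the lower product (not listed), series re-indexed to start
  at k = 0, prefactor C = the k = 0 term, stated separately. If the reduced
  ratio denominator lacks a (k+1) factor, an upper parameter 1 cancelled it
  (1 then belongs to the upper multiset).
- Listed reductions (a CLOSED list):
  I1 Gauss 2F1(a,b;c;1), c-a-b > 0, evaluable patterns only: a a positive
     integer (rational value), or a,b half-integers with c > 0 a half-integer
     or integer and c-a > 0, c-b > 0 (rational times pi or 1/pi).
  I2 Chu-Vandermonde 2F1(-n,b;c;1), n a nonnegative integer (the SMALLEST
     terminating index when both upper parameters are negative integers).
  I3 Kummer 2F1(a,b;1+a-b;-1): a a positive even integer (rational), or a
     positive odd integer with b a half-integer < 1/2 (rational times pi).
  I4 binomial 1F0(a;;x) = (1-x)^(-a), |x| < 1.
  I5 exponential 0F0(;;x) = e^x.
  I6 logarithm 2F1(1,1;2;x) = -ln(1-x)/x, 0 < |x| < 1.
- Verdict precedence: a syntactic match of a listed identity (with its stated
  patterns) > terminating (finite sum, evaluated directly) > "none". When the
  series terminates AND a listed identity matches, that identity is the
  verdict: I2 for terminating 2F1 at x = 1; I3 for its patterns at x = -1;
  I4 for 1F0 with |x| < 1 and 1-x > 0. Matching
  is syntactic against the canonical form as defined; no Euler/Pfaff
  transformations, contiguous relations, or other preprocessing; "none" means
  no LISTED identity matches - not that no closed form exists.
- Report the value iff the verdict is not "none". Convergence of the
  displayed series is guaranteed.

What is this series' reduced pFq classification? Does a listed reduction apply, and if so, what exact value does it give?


The series (x = -1/5) is 3F2: upper {-4, 1/2, 1}, lower {-2/3, -2/5}, prefactor 4/5. Verdict: terminating. (-4)_k vanishes past k = 4, leaving a 5-term sum, computed directly. Hence: 42529/4160.

First insight: x = (-1/5) and (1)_k (prefactor 4/5) is k! itself.
Ratio: r(k) = (-1/5) * (k-4) (k+1/2) (k+1) / [(k-2/3) (k-2/5) (k+1)] - rational; roots negated = parameters, x = (-1/5), C = 4/5.


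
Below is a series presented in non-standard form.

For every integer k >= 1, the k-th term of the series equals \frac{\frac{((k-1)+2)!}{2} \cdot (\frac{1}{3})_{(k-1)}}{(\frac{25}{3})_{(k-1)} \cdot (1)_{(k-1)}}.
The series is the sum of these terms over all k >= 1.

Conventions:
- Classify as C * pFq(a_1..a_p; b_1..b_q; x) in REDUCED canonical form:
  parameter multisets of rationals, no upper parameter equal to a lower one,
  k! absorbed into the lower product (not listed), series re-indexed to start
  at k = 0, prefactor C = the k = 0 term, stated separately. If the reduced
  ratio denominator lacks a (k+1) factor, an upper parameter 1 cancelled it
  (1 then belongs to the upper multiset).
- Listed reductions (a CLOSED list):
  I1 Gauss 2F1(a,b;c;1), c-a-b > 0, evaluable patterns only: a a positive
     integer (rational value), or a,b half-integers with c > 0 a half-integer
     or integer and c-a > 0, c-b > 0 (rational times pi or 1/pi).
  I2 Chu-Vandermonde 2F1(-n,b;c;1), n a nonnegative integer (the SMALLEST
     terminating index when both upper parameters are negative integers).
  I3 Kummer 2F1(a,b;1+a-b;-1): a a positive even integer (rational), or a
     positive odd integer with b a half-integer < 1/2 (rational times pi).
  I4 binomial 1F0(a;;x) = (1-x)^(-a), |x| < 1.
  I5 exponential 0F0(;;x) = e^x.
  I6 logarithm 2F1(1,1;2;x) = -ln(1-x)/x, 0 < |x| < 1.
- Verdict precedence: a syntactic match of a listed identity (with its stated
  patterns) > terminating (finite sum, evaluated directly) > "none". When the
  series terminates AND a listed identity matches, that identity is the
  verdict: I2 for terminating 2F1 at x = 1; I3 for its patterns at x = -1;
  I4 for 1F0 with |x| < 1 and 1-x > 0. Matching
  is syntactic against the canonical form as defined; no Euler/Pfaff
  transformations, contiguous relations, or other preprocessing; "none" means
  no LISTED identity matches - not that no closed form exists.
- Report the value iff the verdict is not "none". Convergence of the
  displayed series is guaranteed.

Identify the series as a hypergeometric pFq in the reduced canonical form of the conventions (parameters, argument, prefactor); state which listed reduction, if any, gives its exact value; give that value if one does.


Prefactor 1, argument 1: 2F1 with upper {\frac{1}{3}, 3} over lower {\frac{25}{3}}. Verdict (x = 1): the Gauss summation I1 applies (x = 1: the Gamma ratio telescopes since c-a-b = 5 > 0 and a = 3 in Z>0). Sum: \frac{3344}{2835}.

First insight: x = 1 and (1)_k (prefactor 1) is k! itself.
Consecutive-term ratio: r(k) = 1 * (k+\frac{1}{3}) (k+3) / [(k+\frac{25}{3}) (k+1)] - rational in k, leading ratio 1; with t_0 = 1, classification follows.


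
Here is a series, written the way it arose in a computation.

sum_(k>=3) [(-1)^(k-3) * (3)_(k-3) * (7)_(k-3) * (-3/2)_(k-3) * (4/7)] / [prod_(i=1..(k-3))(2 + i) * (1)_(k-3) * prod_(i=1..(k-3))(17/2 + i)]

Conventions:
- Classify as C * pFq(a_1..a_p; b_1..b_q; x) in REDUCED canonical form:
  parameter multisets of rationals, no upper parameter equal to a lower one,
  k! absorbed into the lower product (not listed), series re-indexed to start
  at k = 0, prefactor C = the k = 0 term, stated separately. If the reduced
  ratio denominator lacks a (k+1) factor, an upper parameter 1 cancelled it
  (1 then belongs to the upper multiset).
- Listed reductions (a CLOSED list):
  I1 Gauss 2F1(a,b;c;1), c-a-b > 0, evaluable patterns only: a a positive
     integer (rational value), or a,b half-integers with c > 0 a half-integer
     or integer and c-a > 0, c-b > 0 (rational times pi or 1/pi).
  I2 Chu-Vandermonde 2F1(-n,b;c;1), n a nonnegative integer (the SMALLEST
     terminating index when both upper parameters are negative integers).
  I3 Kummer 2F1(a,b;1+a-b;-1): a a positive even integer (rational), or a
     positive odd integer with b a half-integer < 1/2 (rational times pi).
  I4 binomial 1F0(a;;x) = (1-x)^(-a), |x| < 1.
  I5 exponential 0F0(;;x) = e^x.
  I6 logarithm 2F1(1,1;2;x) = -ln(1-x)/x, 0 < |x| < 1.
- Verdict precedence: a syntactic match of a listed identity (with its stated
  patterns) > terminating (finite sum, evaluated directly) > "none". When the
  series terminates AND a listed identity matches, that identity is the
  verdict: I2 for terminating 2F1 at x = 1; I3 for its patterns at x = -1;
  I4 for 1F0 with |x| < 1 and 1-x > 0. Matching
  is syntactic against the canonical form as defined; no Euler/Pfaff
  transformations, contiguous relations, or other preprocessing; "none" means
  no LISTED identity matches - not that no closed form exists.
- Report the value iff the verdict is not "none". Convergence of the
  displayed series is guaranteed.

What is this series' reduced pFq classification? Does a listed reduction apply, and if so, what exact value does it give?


Structural cue: t_0 being 4/7, the lower running product (prefactor 4/7) is a rising factorial.
Ratio: r(k) = (-1) * (k-3/2) (k+7) / [(k+19/2) (k+1)] - poly over poly, x = (-1) from leading terms; C = 4/7 at k = 0.

The series (x = -1) is 2F1: upper {-3/2, 7}, lower {19/2}, prefactor 4/7. Verdict: this is Kummer's theorem (I3) (x = -1; c = 19/2 equals 1+a-b for upper {-3/2, 7}: listed pattern). Hence: (109395/262144) * pi.


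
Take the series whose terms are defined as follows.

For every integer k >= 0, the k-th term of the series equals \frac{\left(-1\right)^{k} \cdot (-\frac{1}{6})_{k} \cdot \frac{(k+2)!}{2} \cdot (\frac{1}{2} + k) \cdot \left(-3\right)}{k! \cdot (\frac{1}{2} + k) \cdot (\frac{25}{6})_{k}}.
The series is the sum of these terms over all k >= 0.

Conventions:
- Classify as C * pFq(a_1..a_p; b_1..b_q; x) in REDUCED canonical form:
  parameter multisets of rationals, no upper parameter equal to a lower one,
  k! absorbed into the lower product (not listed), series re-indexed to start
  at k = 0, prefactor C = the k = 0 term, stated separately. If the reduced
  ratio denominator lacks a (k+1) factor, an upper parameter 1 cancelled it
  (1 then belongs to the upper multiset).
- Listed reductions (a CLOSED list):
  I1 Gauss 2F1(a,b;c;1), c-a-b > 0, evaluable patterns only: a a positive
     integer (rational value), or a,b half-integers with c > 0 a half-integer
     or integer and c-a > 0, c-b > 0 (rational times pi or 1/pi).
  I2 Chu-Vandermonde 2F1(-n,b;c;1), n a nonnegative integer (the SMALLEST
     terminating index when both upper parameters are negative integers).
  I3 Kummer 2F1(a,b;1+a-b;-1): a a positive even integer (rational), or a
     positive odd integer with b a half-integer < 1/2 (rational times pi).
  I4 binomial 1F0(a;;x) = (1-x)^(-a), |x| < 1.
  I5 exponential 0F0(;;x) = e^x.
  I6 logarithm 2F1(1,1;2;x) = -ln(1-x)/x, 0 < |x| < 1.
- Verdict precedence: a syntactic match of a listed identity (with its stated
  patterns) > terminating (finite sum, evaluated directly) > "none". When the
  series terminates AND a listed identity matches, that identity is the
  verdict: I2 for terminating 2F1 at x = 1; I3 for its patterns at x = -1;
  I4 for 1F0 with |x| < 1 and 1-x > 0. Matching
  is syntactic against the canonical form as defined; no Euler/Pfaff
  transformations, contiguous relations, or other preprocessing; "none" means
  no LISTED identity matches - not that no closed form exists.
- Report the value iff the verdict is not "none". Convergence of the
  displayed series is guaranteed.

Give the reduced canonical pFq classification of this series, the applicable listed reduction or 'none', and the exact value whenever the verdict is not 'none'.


With C = -3: the canonical form is 2F1(-\frac{1}{6}, 3; \frac{25}{6}; -1). Verdict: none (x = -1): each listed identity misses the multisets {-\frac{1}{6}, 3} ; {\frac{25}{6}}.

Key observation: t_0 = -3 here, and the factorial ratio (C = -3) (k+a-1)!/(a-1)! is a rising factorial (a)_k.
Ratio: r(k) = -1 * (k-\frac{1}{6}) (k+3) / [(k+\frac{25}{6}) (k+1)] - poly over poly, x = -1 from leading terms; C = -3 at k = 0.


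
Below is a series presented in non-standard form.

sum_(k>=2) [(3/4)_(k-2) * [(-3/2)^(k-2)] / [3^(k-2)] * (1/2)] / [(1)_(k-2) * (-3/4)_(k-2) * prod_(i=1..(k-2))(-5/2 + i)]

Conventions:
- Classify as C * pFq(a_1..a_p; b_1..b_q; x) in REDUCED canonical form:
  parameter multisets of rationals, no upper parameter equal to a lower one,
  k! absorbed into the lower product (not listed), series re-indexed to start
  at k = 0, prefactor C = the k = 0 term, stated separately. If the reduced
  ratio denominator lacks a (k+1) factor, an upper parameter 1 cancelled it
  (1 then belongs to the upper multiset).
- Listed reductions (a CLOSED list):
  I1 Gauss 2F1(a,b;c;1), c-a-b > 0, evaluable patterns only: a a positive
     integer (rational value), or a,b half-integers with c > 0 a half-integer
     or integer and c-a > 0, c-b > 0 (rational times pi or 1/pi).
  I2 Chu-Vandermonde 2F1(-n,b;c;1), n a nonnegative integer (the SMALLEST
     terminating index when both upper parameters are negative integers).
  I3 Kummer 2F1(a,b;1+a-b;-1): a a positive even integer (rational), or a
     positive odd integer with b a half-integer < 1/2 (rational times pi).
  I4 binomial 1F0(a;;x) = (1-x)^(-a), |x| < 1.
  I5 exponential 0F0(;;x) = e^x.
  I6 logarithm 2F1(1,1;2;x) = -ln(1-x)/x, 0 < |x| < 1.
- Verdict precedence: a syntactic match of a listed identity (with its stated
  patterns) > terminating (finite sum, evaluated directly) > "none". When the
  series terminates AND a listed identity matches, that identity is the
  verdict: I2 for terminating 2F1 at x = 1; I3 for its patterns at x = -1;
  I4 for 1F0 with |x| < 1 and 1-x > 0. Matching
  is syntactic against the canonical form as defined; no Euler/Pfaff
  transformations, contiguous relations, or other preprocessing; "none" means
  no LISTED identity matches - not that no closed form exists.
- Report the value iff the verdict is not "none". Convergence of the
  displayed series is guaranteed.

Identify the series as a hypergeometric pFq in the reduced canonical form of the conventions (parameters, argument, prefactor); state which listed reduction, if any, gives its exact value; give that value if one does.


Reduced: x = -1/2, 1F2, upper = {3/4}, lower = {-3/2, -3/4}, C = 1/2. Verdict: none. No listed pattern accepts 1F2(3/4; -3/2, -3/4; -1/2).

Key step: from the first term 1/2: the two k-th powers (C = 1/2, x = -1/2) combine into one argument.
Adjacent-term ratio: r(k) = (-1/2) * (k+3/4) / [(k-3/2) (k-3/4) (k+1)] - poly over poly, x = (-1/2) from leading terms; C = 1/2 at k = 0.


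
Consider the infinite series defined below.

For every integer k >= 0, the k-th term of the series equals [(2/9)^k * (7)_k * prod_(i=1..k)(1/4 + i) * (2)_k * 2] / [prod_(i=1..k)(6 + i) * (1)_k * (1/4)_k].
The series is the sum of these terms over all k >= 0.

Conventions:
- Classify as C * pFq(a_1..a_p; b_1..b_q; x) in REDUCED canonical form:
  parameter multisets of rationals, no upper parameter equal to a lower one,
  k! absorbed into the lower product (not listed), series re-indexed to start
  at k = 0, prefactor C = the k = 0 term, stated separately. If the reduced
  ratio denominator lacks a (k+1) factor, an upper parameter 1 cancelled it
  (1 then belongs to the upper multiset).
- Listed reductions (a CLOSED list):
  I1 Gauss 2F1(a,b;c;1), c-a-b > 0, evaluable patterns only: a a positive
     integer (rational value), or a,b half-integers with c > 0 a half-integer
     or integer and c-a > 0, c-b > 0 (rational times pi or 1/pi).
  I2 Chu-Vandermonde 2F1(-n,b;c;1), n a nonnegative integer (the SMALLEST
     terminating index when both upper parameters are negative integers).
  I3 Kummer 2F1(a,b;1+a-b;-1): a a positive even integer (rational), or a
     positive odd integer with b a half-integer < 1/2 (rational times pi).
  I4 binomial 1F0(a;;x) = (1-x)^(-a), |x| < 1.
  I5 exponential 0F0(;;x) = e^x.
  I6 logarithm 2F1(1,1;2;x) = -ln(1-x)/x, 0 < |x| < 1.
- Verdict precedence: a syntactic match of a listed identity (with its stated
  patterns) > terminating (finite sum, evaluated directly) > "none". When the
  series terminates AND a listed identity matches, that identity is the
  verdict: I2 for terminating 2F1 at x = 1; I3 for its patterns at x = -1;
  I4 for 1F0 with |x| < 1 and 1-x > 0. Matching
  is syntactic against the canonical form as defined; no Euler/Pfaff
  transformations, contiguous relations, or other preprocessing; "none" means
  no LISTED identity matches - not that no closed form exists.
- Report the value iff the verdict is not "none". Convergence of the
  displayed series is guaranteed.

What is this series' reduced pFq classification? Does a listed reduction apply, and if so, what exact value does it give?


The series (x = 2/9) is 2F1: upper {5/4, 2}, lower {1/4}, prefactor 2. Verdict: none - at argument 2/9 the multisets {5/4, 2} ; {1/4} match no listed identity.

The tell: x = (2/9) and (1)_k (C = 2) is k! itself.
Step ratio: r(k) = (2/9) * (k+5/4) (k+2) / [(k+1/4) (k+1)] - rational; roots negated = parameters, x = (2/9), C = 2.


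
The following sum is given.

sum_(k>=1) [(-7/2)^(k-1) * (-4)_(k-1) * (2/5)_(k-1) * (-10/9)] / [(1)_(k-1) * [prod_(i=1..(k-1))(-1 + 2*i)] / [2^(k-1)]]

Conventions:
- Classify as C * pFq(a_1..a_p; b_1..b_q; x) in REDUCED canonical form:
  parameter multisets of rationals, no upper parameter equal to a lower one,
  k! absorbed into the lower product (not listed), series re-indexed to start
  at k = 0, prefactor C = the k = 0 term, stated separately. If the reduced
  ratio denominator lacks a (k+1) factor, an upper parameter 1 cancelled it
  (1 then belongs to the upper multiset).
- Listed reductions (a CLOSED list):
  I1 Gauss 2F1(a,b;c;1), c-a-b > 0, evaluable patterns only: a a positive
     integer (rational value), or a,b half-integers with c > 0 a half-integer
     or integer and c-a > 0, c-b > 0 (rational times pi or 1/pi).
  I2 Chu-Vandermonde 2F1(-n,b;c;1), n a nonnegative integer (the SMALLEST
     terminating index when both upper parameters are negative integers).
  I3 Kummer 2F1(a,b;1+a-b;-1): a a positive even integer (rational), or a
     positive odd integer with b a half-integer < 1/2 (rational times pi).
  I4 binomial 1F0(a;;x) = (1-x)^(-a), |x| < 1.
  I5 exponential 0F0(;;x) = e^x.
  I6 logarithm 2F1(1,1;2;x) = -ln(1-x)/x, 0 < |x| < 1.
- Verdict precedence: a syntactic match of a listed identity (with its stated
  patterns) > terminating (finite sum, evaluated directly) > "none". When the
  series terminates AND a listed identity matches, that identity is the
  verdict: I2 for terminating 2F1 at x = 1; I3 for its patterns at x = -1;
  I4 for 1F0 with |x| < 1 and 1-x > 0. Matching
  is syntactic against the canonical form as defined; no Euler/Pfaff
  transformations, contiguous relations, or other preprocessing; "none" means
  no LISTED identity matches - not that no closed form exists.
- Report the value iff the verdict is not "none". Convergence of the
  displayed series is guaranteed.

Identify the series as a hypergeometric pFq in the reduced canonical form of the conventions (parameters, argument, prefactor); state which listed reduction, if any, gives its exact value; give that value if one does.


The series (x = -7/2) is 2F1: upper {-4, 2/5}, lower {1/2}, prefactor -10/9. Verdict: terminating (-4 upstairs). 5 nonzero terms in all; added directly. Exact value: -1840642/5625.

Key observation: t_0 = -10/9 here, and the lower odd product (prefactor -10/9) is 2^k (1/2)_k.
Term ratio: r(k) = (-7/2) * (k-4) (k+2/5) / [(k+1/2) (k+1)] - rational; roots negated = parameters, x = (-7/2), C = -10/9.


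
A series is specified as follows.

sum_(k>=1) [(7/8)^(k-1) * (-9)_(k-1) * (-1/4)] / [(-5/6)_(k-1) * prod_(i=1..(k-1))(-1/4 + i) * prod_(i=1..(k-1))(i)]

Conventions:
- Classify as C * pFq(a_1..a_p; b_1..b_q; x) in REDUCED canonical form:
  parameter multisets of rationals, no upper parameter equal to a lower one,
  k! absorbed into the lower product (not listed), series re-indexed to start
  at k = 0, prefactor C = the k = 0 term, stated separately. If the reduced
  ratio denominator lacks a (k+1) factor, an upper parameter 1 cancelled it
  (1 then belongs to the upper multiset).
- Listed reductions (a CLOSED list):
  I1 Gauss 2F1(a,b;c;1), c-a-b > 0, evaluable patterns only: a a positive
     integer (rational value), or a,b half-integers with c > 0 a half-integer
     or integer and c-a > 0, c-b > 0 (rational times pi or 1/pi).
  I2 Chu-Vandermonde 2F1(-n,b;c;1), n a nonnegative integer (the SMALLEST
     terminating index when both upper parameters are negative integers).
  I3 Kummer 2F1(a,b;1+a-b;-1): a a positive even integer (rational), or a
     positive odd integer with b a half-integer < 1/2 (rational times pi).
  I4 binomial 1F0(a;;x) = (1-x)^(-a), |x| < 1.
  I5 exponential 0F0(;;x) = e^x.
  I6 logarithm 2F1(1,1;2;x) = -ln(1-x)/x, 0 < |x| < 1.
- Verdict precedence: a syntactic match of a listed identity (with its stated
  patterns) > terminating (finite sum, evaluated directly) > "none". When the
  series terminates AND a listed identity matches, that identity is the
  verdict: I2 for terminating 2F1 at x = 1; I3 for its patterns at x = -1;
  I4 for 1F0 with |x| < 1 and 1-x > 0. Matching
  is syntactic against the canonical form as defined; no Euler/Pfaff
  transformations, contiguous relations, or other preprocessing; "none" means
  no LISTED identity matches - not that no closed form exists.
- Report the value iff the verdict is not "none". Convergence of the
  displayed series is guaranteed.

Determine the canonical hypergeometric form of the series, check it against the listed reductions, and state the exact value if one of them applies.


Canonical form: C = -1/4 times 1F2 with upper {-9}, lower {-5/6, 3/4}, x = 7/8. Verdict: terminating - upper -9 stops the sum at k = 9; the 10 terms are added exactly. Sum: 3455758320711248/246653242103125.

Structural cue: t_0 = -1/4 here, and the product of the first k integers (prefactor -1/4) is k!.
Step ratio: r(k) = (7/8) * (k-9) / [(k-5/6) (k+3/4) (k+1)] - rational; roots negated = parameters, x = (7/8), C = -1/4.


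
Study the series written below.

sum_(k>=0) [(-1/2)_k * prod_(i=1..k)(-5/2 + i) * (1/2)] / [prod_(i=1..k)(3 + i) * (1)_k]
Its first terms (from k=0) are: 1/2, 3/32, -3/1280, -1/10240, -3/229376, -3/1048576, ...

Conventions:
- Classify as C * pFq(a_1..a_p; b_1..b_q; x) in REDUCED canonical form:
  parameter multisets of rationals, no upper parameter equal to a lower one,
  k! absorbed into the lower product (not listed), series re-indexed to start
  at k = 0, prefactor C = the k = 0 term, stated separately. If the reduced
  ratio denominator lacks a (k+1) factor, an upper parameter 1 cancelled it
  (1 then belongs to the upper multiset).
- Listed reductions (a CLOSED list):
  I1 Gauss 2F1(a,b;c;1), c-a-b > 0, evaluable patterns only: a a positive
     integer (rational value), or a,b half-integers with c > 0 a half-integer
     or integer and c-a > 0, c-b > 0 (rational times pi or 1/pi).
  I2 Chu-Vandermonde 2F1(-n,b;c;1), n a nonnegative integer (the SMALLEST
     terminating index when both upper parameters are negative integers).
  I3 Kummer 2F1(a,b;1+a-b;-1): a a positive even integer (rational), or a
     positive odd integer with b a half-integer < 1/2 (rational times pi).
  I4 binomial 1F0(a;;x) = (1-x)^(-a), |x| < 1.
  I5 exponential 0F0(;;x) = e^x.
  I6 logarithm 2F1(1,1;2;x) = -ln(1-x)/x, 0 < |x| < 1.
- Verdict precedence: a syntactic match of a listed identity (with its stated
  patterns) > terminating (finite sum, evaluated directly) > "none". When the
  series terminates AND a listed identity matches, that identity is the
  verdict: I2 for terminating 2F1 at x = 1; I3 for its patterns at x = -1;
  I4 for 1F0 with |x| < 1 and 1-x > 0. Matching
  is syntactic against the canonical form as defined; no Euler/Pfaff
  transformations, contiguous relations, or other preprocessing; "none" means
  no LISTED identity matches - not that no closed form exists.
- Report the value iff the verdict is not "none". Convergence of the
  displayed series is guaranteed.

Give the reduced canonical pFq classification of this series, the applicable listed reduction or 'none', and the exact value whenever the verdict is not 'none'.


At argument 1: a 2F1 with upper {-3/2, -1/2}, lower {4}, scaled by C = 1/2. Verdict at x = 1: Gauss's theorem I1 (half-integer case) matches (x = 1; upper {-3/2, -1/2} half-integers, c = 4 in the evaluable pattern). Exact value: (4096/2205) / pi.

The tell: from the first term 1/2: the lower running product (C = 1/2, x = 1) is a rising factorial.
Step ratio: r(k) = 1 * (k-3/2) (k-1/2) / [(k+4) (k+1)] - poly over poly, x = 1 from leading terms; C = 1/2 at k = 0.


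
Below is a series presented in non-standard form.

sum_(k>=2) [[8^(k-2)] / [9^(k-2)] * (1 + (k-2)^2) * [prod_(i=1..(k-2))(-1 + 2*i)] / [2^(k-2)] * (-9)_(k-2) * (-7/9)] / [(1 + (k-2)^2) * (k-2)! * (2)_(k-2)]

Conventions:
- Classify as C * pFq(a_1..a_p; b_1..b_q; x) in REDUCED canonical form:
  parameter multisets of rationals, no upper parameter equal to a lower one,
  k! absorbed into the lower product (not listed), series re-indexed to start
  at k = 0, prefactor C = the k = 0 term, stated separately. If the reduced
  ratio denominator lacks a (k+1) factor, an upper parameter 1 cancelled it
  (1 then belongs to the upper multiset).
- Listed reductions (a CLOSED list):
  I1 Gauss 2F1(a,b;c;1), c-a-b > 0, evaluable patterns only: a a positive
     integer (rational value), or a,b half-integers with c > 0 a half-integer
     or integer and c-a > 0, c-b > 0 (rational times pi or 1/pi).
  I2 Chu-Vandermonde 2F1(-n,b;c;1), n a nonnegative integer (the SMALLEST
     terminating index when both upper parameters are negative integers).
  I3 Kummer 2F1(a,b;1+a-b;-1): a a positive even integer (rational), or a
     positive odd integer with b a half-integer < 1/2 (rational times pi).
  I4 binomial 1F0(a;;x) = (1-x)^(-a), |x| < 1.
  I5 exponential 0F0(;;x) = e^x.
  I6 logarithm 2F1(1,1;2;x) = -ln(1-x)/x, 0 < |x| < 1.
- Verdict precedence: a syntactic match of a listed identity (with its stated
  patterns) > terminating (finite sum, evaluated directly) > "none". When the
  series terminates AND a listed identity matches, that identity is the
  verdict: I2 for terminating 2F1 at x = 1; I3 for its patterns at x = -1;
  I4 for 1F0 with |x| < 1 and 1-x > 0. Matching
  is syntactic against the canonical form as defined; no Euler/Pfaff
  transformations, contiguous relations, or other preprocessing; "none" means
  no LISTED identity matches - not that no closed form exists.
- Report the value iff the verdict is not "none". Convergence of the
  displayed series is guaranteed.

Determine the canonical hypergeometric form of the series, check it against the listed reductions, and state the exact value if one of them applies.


At argument 8/9: a 2F1 with upper {-9, 1/2}, lower {2}, scaled by C = -7/9. Verdict: terminating (-9 upstairs). 10 nonzero terms in all; added directly. Exact value: -1010291009/3486784401.

The tell: from the first term -7/9: k^2 + 1 divides numerator and denominator alike; prefactor -7/9 after cancelling.
Consecutive-term ratio: r(k) = (8/9) * (k-9) (k+1/2) / [(k+2) (k+1)] ; factor over Q: parameters, x = (8/9), and C = -7/9.
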